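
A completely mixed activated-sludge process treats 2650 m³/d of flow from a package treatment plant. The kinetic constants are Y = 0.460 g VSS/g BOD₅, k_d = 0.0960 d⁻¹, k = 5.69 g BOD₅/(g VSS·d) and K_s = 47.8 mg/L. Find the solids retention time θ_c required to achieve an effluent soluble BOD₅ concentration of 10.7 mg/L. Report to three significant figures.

θ_c ≈ 2.61 d

At the target effluent, Y k S/(K_s+S) = 0.460×5.69×10.7/58.50 = 0.4787 d⁻¹.
Then 1/θ_c = μ − k_d = 0.4787 − 0.0960 = 0.3827 d⁻¹, giving θ_c = 2.613 d.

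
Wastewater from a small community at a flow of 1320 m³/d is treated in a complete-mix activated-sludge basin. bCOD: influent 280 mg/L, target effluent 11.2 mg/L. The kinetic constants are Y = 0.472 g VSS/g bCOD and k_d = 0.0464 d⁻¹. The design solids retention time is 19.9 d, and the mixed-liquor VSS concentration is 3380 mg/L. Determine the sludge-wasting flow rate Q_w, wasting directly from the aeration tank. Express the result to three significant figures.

Q_w ≈ 25.8 m³/d

Rearranging the biomass balance for a CMAS with decay, V = Y·Q·ΔS·θ_c / [X·(1+k_d θ_c)] = 0.472 × 1320 × (280 − 11.2) × 19.9 / [3380 × (1 + 0.0464 × 19.9)] = 3.33×10^6 / 6501 = 512.7 m³.
Wasting from the aeration tank: Q_w = V / θ_c = 512.7 / 19.9 = 25.76 m³/d.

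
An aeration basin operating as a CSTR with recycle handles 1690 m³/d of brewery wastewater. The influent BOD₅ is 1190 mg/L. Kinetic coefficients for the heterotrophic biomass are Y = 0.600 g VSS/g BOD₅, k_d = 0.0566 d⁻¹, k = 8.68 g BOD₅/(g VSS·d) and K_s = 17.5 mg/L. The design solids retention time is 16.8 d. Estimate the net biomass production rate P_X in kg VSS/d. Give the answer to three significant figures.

P_X ≈ 618 kg VSS/d

Effluent substrate depends only on kinetics and SRT: S = K_s(1 + k_d θ_c) / [θ_c(Yk − k_d) − 1] = 17.5 × (1 + 0.0566 × 16.8) / [16.8 × (0.600 × 8.68 − 0.0566) − 1] = 34.14 / 85.54 = 0.3991 mg/L.
The observed yield is Y_obs = Y/(1 + k_d·θ_c) = 0.600 / (1 + 0.0566 × 16.8) = 0.600 / 1.951 = 0.3076 g VSS per g BOD₅ removed.
Substrate removed = Q·(S₀ − S) = 1690 m³/d × (1190 − 0.399) g/m³ = 2.01×10^6 g/d = 2010 kg/d.
Biomass produced: P_X = Y_obs·Q·ΔS = 0.3076 × 2010 ≈ 618.3 kg VSS/d.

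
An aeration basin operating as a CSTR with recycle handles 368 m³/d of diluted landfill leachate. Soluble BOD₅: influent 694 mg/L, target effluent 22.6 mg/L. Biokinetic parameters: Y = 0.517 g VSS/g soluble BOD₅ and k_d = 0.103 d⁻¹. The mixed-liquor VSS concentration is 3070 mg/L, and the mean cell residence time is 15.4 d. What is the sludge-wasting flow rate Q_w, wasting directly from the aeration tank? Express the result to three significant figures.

From the SRT design equation V = Y Q (S₀−S) θ_c / [X (1 + k_d θ_c)] = 0.517 × 368 × (694 − 22.6) × 15.4 / [3070 × (1 + 0.103 × 15.4)] = 1.97×10^6 / 7940 = 247.8 m³.
Wasting from the aeration tank: Q_w = V / θ_c = 247.8 / 15.4 = 16.09 m³/d.

Q_w ≈ 16.1 m³/d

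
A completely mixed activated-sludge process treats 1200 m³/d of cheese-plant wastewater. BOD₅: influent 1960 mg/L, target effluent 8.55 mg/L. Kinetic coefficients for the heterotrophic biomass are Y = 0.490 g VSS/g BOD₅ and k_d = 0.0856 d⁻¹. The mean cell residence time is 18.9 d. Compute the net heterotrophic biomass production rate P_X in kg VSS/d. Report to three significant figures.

Correct the yield for decay: Y_obs = Y/(1 + k_d θ_c) = 0.490 / (1 + 0.0856 × 18.9) = 0.490 / 2.618 = 0.1872.
Mass of BOD₅ removed per day: Q(S₀ − S) = 1200 × 1951 g/m³ = 2342 kg/d.
Net biomass production P_X = Y_obs × Q·(S₀ − S) = 0.1872 × 2342 = 438.3 kg VSS/d.

P_X ≈ 438 kg VSS/d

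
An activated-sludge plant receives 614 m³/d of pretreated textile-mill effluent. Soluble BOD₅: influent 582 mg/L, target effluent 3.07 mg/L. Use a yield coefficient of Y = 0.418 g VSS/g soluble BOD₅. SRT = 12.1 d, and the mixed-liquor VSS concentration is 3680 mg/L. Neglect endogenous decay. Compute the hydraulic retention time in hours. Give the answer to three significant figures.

τ ≈ 19.1 h

With k_d = 0 the design equation reduces to V = Y Q (S₀−S) θ_c / X = 0.418 × 614 × (582 − 3.07) × 12.1 / 3680 = 488.5 m³.
τ = V/Q = 488.5/614 = 0.7957 d, or 19.10 h.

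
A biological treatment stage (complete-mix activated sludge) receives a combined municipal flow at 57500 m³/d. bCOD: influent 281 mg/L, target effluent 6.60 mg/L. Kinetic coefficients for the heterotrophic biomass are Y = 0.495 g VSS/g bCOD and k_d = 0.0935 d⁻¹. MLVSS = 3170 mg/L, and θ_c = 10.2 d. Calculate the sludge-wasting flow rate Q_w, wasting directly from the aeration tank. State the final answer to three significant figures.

Steady-state biomass mass balance: V·X·(1 + k_d·θ_c) = Y·Q·(S₀ − S)·θ_c, so V = 0.495 × 57500 × (281 − 6.60) × 10.2 / [3170 × (1 + 0.0935 × 10.2)] = 7.97×10^7 / 6193 = 12863 m³.
With mixed-liquor wasting, θ_c = V/Q_w, so Q_w = V/θ_c = 12863/10.2 = 1261 m³/d.

Q_w ≈ 1260 m³/d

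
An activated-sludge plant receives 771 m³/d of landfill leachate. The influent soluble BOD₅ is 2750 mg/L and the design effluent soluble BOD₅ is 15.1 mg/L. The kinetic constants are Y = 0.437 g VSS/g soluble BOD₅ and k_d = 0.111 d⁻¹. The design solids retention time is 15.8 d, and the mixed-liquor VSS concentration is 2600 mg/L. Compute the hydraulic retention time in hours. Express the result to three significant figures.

Steady-state biomass mass balance: V·X·(1 + k_d·θ_c) = Y·Q·(S₀ − S)·θ_c, so V = 0.437 × 771 × (2750 − 15.1) × 15.8 / [2600 × (1 + 0.111 × 15.8)] = 1.46×10^7 / 7160 = 2033 m³.
Hydraulic retention time τ = V/Q = 2033 / 771 = 2.637 d = 63.30 h.

τ ≈ 63.3 h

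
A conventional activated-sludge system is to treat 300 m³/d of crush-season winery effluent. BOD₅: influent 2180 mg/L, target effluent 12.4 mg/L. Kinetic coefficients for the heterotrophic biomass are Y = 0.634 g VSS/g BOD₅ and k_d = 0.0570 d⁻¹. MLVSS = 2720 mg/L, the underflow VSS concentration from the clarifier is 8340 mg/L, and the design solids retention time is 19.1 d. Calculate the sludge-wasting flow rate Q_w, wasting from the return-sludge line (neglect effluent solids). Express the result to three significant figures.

From the SRT design equation V = Y Q (S₀−S) θ_c / [X (1 + k_d θ_c)] = 0.634 × 300 × (2180 − 12.4) × 19.1 / [2720 × (1 + 0.0570 × 19.1)] = 7.87×10^6 / 5681 = 1386 m³.
Wasting from the return line (neglecting effluent solids): Q_w = V·X / (θ_c·X_r) = 1386 × 2720 / (19.1 × 8340) = 23.67 m³/d.

Q_w ≈ 23.7 m³/d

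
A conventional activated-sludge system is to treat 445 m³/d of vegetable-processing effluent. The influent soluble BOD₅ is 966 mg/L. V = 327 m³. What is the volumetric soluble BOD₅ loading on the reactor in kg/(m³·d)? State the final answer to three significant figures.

L_v ≈ 1.31 kg soluble BOD₅/(m³·d)

L_v = Q S₀ / V = 445 × 966 × 10⁻³ / 327.0 = 1.315 kg/(m³·d).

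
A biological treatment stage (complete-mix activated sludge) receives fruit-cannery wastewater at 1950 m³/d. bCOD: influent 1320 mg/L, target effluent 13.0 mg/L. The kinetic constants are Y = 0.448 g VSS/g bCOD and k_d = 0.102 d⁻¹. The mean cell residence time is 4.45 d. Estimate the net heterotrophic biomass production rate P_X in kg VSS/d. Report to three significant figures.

P_X ≈ 785 kg VSS/d

Correct the yield for decay: Y_obs = Y/(1 + k_d θ_c) = 0.448 / (1 + 0.102 × 4.45) = 0.448 / 1.454 = 0.3081.
Q·(S₀ − S) = 1950 × (1320 − 13.0) × 10⁻³ = 2549 kg/d removed.
So the net sludge growth is P_X = 0.3081 × 2549 = 785.3 kg VSS/d.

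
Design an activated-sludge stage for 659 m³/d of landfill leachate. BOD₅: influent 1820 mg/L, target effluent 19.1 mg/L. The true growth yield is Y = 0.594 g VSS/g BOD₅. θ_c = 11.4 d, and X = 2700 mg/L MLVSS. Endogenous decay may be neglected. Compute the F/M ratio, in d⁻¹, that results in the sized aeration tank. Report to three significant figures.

With k_d = 0 the design equation reduces to V = Y Q (S₀−S) θ_c / X = 0.594 × 659 × (1820 − 19.1) × 11.4 / 2700 = 2976 m³.
Food-to-microorganism ratio F/M = Q S₀ / (V X) = 659 × 1820 / (2976 × 2700) = 0.1492 d⁻¹.

F/M ≈ 0.149 d⁻¹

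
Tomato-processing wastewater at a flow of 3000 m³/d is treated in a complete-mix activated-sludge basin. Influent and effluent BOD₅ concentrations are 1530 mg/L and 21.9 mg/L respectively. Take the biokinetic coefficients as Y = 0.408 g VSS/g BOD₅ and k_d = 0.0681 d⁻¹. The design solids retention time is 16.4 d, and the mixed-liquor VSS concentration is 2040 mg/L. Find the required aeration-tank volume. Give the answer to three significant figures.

From the SRT design equation V = Y Q (S₀−S) θ_c / [X (1 + k_d θ_c)] = 0.408 × 3000 × (1530 − 21.9) × 16.4 / [2040 × (1 + 0.0681 × 16.4)] = 3.03×10^7 / 4318 = 7010 m³.

V ≈ 7010 m³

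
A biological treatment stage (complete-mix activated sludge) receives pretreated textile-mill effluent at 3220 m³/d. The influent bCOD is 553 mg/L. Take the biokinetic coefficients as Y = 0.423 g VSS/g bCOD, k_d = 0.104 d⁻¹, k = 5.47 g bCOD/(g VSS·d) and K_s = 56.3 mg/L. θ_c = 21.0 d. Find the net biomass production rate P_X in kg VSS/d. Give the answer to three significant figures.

P_X ≈ 235 kg VSS/d

For a completely mixed reactor with recycle the Lawrence–McCarty relation gives S = K_s·(1 + k_d·θ_c) / [θ_c·(Y·k − k_d) − 1] = 56.3 × (1 + 0.104 × 21.0) / [21.0 × (0.423 × 5.47 − 0.104) − 1] = 179.3 / 45.41 = 3.948 mg/L.
Y_obs = Y / (1 + k_d θ_c) = 0.423 / (1 + 0.104 × 21.0) = 0.423 / 3.184 = 0.1329.
Mass of bCOD removed per day: Q(S₀ − S) = 3220 × 549.0 g/m³ = 1768 kg/d.
So the net sludge growth is P_X = 0.1329 × 1768 = 234.9 kg VSS/d.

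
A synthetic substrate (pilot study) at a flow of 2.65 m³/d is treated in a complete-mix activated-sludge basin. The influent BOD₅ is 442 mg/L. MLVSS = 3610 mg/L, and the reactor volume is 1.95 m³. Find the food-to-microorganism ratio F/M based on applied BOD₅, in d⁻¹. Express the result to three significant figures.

Food-to-microorganism ratio F/M = Q S₀ / (V X) = 2.65 × 442 / (1.950 × 3610) = 0.1664 d⁻¹.

F/M ≈ 0.166 d⁻¹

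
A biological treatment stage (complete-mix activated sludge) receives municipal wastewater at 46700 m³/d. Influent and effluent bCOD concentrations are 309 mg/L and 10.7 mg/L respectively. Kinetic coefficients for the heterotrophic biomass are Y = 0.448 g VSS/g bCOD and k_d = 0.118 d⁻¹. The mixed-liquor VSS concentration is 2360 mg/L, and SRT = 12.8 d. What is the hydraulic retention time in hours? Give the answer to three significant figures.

τ ≈ 6.93 h

Steady-state biomass mass balance: V·X·(1 + k_d·θ_c) = Y·Q·(S₀ − S)·θ_c, so V = 0.448 × 46700 × (309 − 10.7) × 12.8 / [2360 × (1 + 0.118 × 12.8)] = 7.99×10^7 / 5925 = 13484 m³.
HRT = V/Q = 13484 m³ / 46700 m³·d⁻¹ = 0.2887 d × 24 = 6.929 h.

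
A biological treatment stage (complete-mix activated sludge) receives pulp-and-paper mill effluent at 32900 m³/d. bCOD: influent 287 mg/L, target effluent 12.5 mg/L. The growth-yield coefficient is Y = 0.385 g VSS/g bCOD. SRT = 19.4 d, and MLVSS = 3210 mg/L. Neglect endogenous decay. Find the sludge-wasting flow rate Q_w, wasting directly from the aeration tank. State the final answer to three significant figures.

With k_d = 0 the design equation reduces to V = Y Q (S₀−S) θ_c / X = 0.385 × 32900 × (287 − 12.5) × 19.4 / 3210 = 21013 m³.
For wasting at MLVSS concentration, Q_w = V/θ_c = 21013/19.4 = 1083 m³/d.

Q_w ≈ 1080 m³/d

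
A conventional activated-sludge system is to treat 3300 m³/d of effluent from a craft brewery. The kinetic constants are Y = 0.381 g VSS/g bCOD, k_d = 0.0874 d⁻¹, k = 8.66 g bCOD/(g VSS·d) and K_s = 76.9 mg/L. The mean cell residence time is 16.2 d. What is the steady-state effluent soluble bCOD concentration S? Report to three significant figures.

From the Monod/SRT balance for a CMAS, S = K_s·(1+k_d θ_c)/[θ_c·(Y k − k_d) − 1] = 76.9 × (1 + 0.0874 × 16.2) / [16.2 × (0.381 × 8.66 − 0.0874) − 1] = 185.8 / 51.04 = 3.640 mg/L.

S ≈ 3.64 mg/L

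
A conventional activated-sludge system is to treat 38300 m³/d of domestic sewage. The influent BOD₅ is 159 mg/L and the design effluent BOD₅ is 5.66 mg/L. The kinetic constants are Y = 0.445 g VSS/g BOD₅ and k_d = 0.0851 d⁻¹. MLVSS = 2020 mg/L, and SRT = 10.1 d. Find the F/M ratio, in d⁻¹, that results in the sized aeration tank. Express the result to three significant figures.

Steady-state biomass mass balance: V·X·(1 + k_d·θ_c) = Y·Q·(S₀ − S)·θ_c, so V = 0.445 × 38300 × (159 − 5.66) × 10.1 / [2020 × (1 + 0.0851 × 10.1)] = 2.64×10^7 / 3756 = 7027 m³.
F/M = Q·S₀ / (V·X) = 38300 × 159 / (7027 × 2020) = 0.4290 g BOD₅·(g VSS·d)⁻¹.

F/M ≈ 0.429 d⁻¹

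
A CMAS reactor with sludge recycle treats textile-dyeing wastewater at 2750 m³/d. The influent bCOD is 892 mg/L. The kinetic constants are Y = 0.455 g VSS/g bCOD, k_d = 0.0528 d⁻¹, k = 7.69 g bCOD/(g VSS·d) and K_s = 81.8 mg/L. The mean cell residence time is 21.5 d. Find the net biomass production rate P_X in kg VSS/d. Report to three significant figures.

From the Monod/SRT balance for a CMAS, S = K_s·(1+k_d θ_c)/[θ_c·(Y k − k_d) − 1] = 81.8 × (1 + 0.0528 × 21.5) / [21.5 × (0.455 × 7.69 − 0.0528) − 1] = 174.7 / 73.09 = 2.390 mg/L.
Y_obs = Y / (1 + k_d θ_c) = 0.455 / (1 + 0.0528 × 21.5) = 0.455 / 2.135 = 0.2131.
Mass of bCOD removed per day: Q(S₀ − S) = 2750 × 889.6 g/m³ = 2446 kg/d.
P_X = Y_obs · Q(S₀ − S) = 0.2131 × 2446 = 521.3 kg VSS/d.

P_X ≈ 521 kg VSS/d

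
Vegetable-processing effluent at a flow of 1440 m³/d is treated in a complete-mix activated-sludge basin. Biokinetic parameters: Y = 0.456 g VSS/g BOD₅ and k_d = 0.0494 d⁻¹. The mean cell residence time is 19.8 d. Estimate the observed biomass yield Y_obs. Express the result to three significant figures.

Y_obs = Y / (1 + k_d θ_c) = 0.456 / (1 + 0.0494 × 19.8) = 0.456 / 1.978 = 0.2305.

Y_obs ≈ 0.231 g VSS/g BOD₅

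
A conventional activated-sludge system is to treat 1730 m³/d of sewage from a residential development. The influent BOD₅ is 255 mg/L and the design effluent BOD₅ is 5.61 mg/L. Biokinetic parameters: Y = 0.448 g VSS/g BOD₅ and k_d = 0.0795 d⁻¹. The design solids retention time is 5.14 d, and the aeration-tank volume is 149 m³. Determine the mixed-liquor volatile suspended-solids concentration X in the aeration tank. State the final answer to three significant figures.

Solving the biomass balance for X: X = Y Q (S₀−S) θ_c / [V (1+k_d θ_c)] = 0.448 × 1730 × (255 − 5.61) × 5.14 / [149 × (1 + 0.0795 × 5.14)] = 4734 mg/L.

X ≈ 4730 mg/L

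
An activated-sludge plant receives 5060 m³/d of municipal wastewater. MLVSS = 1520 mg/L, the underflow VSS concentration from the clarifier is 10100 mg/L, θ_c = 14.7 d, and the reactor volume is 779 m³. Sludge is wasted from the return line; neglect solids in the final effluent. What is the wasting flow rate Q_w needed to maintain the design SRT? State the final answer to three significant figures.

Wasting from the return line (neglecting effluent solids): Q_w = V·X / (θ_c·X_r) = 779.0 × 1520 / (14.7 × 10100) = 7.975 m³/d.

Q_w ≈ 7.98 m³/d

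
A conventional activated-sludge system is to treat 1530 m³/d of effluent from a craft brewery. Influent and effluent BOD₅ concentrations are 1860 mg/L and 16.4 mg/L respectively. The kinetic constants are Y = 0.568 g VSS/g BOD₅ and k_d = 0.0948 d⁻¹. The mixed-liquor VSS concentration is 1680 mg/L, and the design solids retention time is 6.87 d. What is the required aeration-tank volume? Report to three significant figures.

V ≈ 3970 m³

Steady-state biomass mass balance: V·X·(1 + k_d·θ_c) = Y·Q·(S₀ − S)·θ_c, so V = 0.568 × 1530 × (1860 − 16.4) × 6.87 / [1680 × (1 + 0.0948 × 6.87)] = 1.1×10^7 / 2774 = 3968 m³.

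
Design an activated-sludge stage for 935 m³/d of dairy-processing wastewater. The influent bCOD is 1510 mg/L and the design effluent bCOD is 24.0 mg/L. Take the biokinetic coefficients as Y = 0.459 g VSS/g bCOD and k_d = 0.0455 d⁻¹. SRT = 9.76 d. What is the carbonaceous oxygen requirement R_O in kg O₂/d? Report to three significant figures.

R_O ≈ 762 kg O₂/d

Observed yield with endogenous decay: Y_obs = Y / (1 + k_d·θ_c) = 0.459 / (1 + 0.0455 × 9.76) = 0.459 / 1.444 = 0.3178 g VSS/g bCOD.
ΔS = 1510 − 24.0 = 1486 mg/L, so the substrate removal rate is 935 × 1486/1000 = 1389 kg bCOD/d.
Net sludge production P_X = 0.3178 × 1389 = 441.6 kg VSS/d.
Carbonaceous O₂ demand = substrate oxidised − cell-mass equivalent = 1389 − 1.42 × 441.6 = 762.3 kg O₂/d.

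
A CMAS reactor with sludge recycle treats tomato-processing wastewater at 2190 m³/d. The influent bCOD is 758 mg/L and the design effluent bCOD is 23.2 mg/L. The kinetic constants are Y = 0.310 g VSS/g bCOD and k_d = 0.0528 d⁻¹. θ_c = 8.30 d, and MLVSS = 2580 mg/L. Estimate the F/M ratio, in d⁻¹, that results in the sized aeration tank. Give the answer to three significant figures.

Steady-state biomass mass balance: V·X·(1 + k_d·θ_c) = Y·Q·(S₀ − S)·θ_c, so V = 0.310 × 2190 × (758 − 23.2) × 8.30 / [2580 × (1 + 0.0528 × 8.30)] = 4.14×10^6 / 3711 = 1116 m³.
F/M = Q·S₀ / (V·X) = 2190 × 758 / (1116 × 2580) = 0.5766 g bCOD·(g VSS·d)⁻¹.

F/M ≈ 0.577 d⁻¹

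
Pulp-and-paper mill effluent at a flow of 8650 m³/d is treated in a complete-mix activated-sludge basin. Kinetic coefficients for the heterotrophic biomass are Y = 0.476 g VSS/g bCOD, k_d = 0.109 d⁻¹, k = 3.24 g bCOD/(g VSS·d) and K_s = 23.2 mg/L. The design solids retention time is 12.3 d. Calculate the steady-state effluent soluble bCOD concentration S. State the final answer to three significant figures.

S ≈ 3.27 mg/L

Effluent substrate depends only on kinetics and SRT: S = K_s(1 + k_d θ_c) / [θ_c(Yk − k_d) − 1] = 23.2 × (1 + 0.109 × 12.3) / [12.3 × (0.476 × 3.24 − 0.109) − 1] = 54.30 / 16.63 = 3.266 mg/L.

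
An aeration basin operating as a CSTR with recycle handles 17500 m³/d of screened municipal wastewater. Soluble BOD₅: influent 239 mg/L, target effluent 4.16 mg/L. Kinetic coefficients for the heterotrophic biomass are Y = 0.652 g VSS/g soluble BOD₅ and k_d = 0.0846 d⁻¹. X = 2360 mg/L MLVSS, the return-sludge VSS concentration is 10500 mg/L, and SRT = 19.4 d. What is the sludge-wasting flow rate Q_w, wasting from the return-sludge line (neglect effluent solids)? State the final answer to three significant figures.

Q_w ≈ 96.6 m³/d

From the SRT design equation V = Y Q (S₀−S) θ_c / [X (1 + k_d θ_c)] = 0.652 × 17500 × (239 − 4.16) × 19.4 / [2360 × (1 + 0.0846 × 19.4)] = 5.2×10^7 / 6233 = 8339 m³.
Wasting from the return line (neglecting effluent solids): Q_w = V·X / (θ_c·X_r) = 8339 × 2360 / (19.4 × 10500) = 96.62 m³/d.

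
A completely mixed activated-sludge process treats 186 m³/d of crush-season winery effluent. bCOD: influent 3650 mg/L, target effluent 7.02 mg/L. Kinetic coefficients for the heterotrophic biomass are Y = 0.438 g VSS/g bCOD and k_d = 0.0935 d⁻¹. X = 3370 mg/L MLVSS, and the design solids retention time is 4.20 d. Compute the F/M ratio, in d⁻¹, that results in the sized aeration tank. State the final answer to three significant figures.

F/M ≈ 0.759 d⁻¹

From the SRT design equation V = Y Q (S₀−S) θ_c / [X (1 + k_d θ_c)] = 0.438 × 186 × (3650 − 7.02) × 4.20 / [3370 × (1 + 0.0935 × 4.20)] = 1.25×10^6 / 4693 = 265.6 m³.
F/M = Q·S₀ / (V·X) = 186 × 3650 / (265.6 × 3370) = 0.7585 g bCOD·(g VSS·d)⁻¹.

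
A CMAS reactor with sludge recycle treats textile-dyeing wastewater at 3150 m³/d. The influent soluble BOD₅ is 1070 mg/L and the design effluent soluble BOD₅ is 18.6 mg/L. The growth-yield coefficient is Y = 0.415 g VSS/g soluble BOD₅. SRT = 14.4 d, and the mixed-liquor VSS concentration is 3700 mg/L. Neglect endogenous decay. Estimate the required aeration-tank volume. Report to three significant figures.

Biomass mass balance (decay neglected): V·X = Y·Q·(S₀ − S)·θ_c, so V = 0.415 × 3150 × (1070 − 18.6) × 14.4 / 3700 = 5349 m³.

V ≈ 5350 m³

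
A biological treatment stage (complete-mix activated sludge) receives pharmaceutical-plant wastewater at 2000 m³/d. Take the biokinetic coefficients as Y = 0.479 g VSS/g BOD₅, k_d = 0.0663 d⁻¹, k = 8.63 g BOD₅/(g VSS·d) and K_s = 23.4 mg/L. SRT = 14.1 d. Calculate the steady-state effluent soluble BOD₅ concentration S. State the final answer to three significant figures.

S ≈ 0.803 mg/L

Effluent substrate depends only on kinetics and SRT: S = K_s(1 + k_d θ_c) / [θ_c(Yk − k_d) − 1] = 23.4 × (1 + 0.0663 × 14.1) / [14.1 × (0.479 × 8.63 − 0.0663) − 1] = 45.28 / 56.35 = 0.8034 mg/L.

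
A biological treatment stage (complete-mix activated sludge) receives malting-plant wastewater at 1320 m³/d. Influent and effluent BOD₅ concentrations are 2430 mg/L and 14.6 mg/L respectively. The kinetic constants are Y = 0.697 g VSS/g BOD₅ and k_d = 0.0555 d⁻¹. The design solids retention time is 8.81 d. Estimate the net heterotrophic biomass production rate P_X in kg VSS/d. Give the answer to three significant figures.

P_X ≈ 1490 kg VSS/d

The observed yield is Y_obs = Y/(1 + k_d·θ_c) = 0.697 / (1 + 0.0555 × 8.81) = 0.697 / 1.489 = 0.4681 g VSS per g BOD₅ removed.
Mass of BOD₅ removed per day: Q(S₀ − S) = 1320 × 2415 g/m³ = 3188 kg/d.
So the net sludge growth is P_X = 0.4681 × 3188 = 1492 kg VSS/d.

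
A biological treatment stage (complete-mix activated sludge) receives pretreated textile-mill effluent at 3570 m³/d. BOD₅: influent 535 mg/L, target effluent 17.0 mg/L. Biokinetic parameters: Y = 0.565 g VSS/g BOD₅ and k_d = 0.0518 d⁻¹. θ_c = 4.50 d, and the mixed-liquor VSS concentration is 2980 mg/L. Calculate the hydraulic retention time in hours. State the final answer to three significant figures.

τ ≈ 8.60 h

From the SRT design equation V = Y Q (S₀−S) θ_c / [X (1 + k_d θ_c)] = 0.565 × 3570 × (535 − 17.0) × 4.50 / [2980 × (1 + 0.0518 × 4.50)] = 4.7×10^6 / 3675 = 1280 m³.
τ = V/Q = 1280/3570 = 0.3584 d, or 8.602 h.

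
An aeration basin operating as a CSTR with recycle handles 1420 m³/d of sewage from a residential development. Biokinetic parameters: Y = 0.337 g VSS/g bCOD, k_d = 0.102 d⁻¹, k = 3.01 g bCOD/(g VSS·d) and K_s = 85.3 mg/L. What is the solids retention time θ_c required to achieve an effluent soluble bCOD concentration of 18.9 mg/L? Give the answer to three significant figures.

θ_c ≈ 12.2 d

Specific growth rate at S = 18.9 mg/L: μ = YkS/(K_s+S) = 0.337·3.01·18.9/(85.3+18.9) = 0.1840 d⁻¹.
Then 1/θ_c = μ − k_d = 0.1840 − 0.102 = 0.08199 d⁻¹, giving θ_c = 12.20 d.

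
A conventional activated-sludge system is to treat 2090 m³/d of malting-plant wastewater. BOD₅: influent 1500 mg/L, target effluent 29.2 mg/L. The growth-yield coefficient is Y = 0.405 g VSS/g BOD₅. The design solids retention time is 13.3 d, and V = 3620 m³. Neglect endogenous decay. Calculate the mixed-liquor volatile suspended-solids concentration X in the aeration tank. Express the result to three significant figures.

X ≈ 4570 mg/L

From V·X = Y·Q·(S₀ − S)·θ_c (decay neglected): X = 0.405 × 2090 × (1500 − 29.2) × 13.3 / 3620 = 4574 mg/L.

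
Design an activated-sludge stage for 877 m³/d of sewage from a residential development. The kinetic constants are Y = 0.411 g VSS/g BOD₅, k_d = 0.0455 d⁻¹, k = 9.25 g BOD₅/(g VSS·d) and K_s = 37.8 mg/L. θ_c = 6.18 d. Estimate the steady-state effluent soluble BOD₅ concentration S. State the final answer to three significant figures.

From the Monod/SRT balance for a CMAS, S = K_s·(1+k_d θ_c)/[θ_c·(Y k − k_d) − 1] = 37.8 × (1 + 0.0455 × 6.18) / [6.18 × (0.411 × 9.25 − 0.0455) − 1] = 48.43 / 22.21 = 2.180 mg/L.

S ≈ 2.18 mg/L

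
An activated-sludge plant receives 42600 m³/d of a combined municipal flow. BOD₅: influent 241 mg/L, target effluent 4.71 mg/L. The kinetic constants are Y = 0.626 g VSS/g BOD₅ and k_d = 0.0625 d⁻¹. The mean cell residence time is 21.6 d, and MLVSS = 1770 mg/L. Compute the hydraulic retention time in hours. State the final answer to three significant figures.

Rearranging the biomass balance for a CMAS with decay, V = Y·Q·ΔS·θ_c / [X·(1+k_d θ_c)] = 0.626 × 42600 × (241 − 4.71) × 21.6 / [1770 × (1 + 0.0625 × 21.6)] = 1.36×10^8 / 4160 = 32722 m³.
HRT = V/Q = 32722 m³ / 42600 m³·d⁻¹ = 0.7681 d × 24 = 18.44 h.

τ ≈ 18.4 h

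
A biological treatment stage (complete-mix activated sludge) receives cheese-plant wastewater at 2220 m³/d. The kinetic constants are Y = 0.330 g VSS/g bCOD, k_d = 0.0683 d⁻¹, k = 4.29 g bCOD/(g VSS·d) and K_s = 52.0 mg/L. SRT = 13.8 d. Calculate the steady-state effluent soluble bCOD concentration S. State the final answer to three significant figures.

From the Monod/SRT balance for a CMAS, S = K_s·(1+k_d θ_c)/[θ_c·(Y k − k_d) − 1] = 52.0 × (1 + 0.0683 × 13.8) / [13.8 × (0.330 × 4.29 − 0.0683) − 1] = 101.0 / 17.59 = 5.741 mg/L.

S ≈ 5.74 mg/L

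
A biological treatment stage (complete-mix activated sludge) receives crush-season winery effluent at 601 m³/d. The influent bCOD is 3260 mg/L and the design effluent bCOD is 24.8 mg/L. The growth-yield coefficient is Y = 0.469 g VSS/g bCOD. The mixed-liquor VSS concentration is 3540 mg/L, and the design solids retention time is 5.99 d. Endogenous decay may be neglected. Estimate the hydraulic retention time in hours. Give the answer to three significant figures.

τ ≈ 61.6 h

With k_d = 0 the design equation reduces to V = Y Q (S₀−S) θ_c / X = 0.469 × 601 × (3260 − 24.8) × 5.99 / 3540 = 1543 m³.
HRT = V/Q = 1543 m³ / 601 m³·d⁻¹ = 2.567 d × 24 = 61.62 h.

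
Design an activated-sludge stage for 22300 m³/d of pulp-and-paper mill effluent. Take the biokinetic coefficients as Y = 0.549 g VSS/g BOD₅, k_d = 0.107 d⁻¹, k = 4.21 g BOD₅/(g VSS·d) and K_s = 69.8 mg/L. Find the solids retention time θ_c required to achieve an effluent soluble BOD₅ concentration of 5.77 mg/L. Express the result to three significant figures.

θ_c ≈ 14.4 d

Specific growth rate at S = 5.77 mg/L: μ = YkS/(K_s+S) = 0.549·4.21·5.77/(69.8+5.77) = 0.1765 d⁻¹.
θ_c = 1/(μ − k_d) = 1/(0.1765 − 0.107) = 1/0.06947 = 14.39 d.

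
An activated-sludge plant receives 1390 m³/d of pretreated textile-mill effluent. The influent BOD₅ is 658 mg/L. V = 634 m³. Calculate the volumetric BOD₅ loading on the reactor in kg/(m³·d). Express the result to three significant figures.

L_v ≈ 1.44 kg BOD₅/(m³·d)

Volumetric loading L_v = Q·S₀ / V = 1390 × 658 g/m³ / 634.0 m³ = 1443 g/(m³·d) = 1.443 kg BOD₅/(m³·d).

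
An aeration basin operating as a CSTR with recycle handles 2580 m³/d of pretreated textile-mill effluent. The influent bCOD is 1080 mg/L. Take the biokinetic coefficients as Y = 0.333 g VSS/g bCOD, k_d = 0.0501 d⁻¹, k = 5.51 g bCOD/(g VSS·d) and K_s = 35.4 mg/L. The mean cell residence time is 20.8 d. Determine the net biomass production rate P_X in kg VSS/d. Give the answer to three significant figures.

For a completely mixed reactor with recycle the Lawrence–McCarty relation gives S = K_s·(1 + k_d·θ_c) / [θ_c·(Y·k − k_d) − 1] = 35.4 × (1 + 0.0501 × 20.8) / [20.8 × (0.333 × 5.51 − 0.0501) − 1] = 72.29 / 36.12 = 2.001 mg/L.
Correct the yield for decay: Y_obs = Y/(1 + k_d θ_c) = 0.333 / (1 + 0.0501 × 20.8) = 0.333 / 2.042 = 0.1631.
ΔS = 1080 − 2.00 = 1078 mg/L, so the substrate removal rate is 2580 × 1078/1000 = 2781 kg bCOD/d.
Biomass produced: P_X = Y_obs·Q·ΔS = 0.1631 × 2781 ≈ 453.5 kg VSS/d.

P_X ≈ 454 kg VSS/d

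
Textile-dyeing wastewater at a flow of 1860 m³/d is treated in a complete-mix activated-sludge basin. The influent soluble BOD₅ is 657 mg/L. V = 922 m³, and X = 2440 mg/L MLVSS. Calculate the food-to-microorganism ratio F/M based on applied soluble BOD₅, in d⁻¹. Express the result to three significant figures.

F/M ≈ 0.543 d⁻¹

F/M = Q·S₀ / (V·X) = 1860 × 657 / (922.0 × 2440) = 0.5432 g soluble BOD₅·(g VSS·d)⁻¹.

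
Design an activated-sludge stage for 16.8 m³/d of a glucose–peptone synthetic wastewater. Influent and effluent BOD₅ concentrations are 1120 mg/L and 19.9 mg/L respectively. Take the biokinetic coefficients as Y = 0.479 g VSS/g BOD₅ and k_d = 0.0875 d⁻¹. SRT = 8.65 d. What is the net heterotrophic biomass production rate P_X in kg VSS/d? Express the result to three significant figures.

P_X ≈ 5.04 kg VSS/d

Y_obs = Y / (1 + k_d θ_c) = 0.479 / (1 + 0.0875 × 8.65) = 0.479 / 1.757 = 0.2726.
ΔS = 1120 − 19.9 = 1100 mg/L, so the substrate removal rate is 16.8 × 1100/1000 = 18.48 kg BOD₅/d.
Net biomass production P_X = Y_obs × Q·(S₀ − S) = 0.2726 × 18.48 = 5.039 kg VSS/d.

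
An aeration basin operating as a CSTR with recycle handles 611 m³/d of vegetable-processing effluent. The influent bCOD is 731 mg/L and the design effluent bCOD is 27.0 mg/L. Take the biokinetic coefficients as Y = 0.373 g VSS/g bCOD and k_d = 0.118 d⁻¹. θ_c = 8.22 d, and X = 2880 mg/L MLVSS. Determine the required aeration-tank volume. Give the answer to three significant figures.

V ≈ 232 m³

From the SRT design equation V = Y Q (S₀−S) θ_c / [X (1 + k_d θ_c)] = 0.373 × 611 × (731 − 27.0) × 8.22 / [2880 × (1 + 0.118 × 8.22)] = 1.32×10^6 / 5673 = 232.5 m³.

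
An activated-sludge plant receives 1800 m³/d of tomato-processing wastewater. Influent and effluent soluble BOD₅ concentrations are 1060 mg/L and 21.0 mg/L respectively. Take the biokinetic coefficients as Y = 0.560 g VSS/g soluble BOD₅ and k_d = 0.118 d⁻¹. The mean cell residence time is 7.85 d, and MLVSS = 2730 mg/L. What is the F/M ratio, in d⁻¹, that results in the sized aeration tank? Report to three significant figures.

Rearranging the biomass balance for a CMAS with decay, V = Y·Q·ΔS·θ_c / [X·(1+k_d θ_c)] = 0.560 × 1800 × (1060 − 21.0) × 7.85 / [2730 × (1 + 0.118 × 7.85)] = 8.22×10^6 / 5259 = 1563 m³.
Food-to-microorganism ratio F/M = Q S₀ / (V X) = 1800 × 1060 / (1563 × 2730) = 0.4471 d⁻¹.

F/M ≈ 0.447 d⁻¹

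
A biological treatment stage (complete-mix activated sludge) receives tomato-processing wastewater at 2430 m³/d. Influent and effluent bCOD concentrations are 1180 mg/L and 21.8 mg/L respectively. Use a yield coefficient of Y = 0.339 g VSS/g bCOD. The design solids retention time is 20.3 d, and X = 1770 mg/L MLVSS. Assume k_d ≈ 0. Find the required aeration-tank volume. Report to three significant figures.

With k_d = 0 the design equation reduces to V = Y Q (S₀−S) θ_c / X = 0.339 × 2430 × (1180 − 21.8) × 20.3 / 1770 = 10942 m³.

V ≈ 10900 m³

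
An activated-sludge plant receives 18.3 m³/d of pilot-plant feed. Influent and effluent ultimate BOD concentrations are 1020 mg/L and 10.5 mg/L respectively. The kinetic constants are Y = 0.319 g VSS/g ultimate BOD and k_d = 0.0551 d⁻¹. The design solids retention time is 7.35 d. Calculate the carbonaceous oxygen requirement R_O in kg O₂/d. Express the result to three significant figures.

R_O ≈ 12.5 kg O₂/d

Observed yield with endogenous decay: Y_obs = Y / (1 + k_d·θ_c) = 0.319 / (1 + 0.0551 × 7.35) = 0.319 / 1.405 = 0.2270 g VSS/g ultimate BOD.
Substrate removed = Q·(S₀ − S) = 18.3 m³/d × (1020 − 10.5) g/m³ = 1.85×10^4 g/d = 18.47 kg/d.
Biomass synthesised: P_X = Y_obs × 18.47 = 4.194 kg VSS/d.
R_O = Q·ΔS − 1.42 P_X = 18.47 − 5.956 = 12.52 kg O₂/d.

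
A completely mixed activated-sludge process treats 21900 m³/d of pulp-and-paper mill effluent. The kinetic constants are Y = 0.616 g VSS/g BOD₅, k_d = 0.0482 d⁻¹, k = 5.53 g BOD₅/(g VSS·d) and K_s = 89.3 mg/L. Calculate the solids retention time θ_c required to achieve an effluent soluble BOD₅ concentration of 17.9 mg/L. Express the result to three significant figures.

Specific growth rate at S = 17.9 mg/L: μ = YkS/(K_s+S) = 0.616·5.53·17.9/(89.3+17.9) = 0.5688 d⁻¹.
1/θ_c = 0.5688 − 0.0482 = 0.5206 d⁻¹, so θ_c = 1.921 d.

θ_c ≈ 1.92 d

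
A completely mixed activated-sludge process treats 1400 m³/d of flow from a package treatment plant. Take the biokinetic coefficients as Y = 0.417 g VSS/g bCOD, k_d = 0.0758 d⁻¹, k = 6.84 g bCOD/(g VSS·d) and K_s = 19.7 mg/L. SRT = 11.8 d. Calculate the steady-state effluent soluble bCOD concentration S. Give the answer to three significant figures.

S ≈ 1.17 mg/L

For a completely mixed reactor with recycle the Lawrence–McCarty relation gives S = K_s·(1 + k_d·θ_c) / [θ_c·(Y·k − k_d) − 1] = 19.7 × (1 + 0.0758 × 11.8) / [11.8 × (0.417 × 6.84 − 0.0758) − 1] = 37.32 / 31.76 = 1.175 mg/L.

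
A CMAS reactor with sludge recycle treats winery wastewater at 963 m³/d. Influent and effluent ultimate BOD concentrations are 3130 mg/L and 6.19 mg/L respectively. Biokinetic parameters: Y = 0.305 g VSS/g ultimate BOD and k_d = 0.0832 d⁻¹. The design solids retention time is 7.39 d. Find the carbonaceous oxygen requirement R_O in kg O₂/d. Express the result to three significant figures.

The observed yield is Y_obs = Y/(1 + k_d·θ_c) = 0.305 / (1 + 0.0832 × 7.39) = 0.305 / 1.615 = 0.1889 g VSS per g ultimate BOD removed.
Substrate removed = Q·(S₀ − S) = 963 m³/d × (3130 − 6.19) g/m³ = 3.01×10^6 g/d = 3008 kg/d.
P_X = Y_obs·Q·(S₀ − S) = 0.1889 × 3008 = 568.2 kg VSS/d.
Carbonaceous O₂ demand = substrate oxidised − cell-mass equivalent = 3008 − 1.42 × 568.2 = 2201 kg O₂/d.

R_O ≈ 2200 kg O₂/d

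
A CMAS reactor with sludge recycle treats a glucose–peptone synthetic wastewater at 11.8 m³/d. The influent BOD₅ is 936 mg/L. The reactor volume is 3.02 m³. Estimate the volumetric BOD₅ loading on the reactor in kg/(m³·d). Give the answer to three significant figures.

Applied BOD₅ load per unit volume = Q·S₀/V = (11.8 × 936/1000)/3.020 = 3.657 kg BOD₅·m⁻³·d⁻¹.

L_v ≈ 3.66 kg BOD₅/(m³·d)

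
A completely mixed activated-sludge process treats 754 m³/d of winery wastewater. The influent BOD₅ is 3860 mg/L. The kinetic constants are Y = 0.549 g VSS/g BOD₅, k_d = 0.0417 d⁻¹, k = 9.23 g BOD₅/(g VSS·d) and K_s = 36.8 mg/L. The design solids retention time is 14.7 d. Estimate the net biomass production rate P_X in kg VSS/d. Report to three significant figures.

P_X ≈ 990 kg VSS/d

From the Monod/SRT balance for a CMAS, S = K_s·(1+k_d θ_c)/[θ_c·(Y k − k_d) − 1] = 36.8 × (1 + 0.0417 × 14.7) / [14.7 × (0.549 × 9.23 − 0.0417) − 1] = 59.36 / 72.88 = 0.8145 mg/L.
The observed yield is Y_obs = Y/(1 + k_d·θ_c) = 0.549 / (1 + 0.0417 × 14.7) = 0.549 / 1.613 = 0.3404 g VSS per g BOD₅ removed.
Q·(S₀ − S) = 754 × (3860 − 0.815) × 10⁻³ = 2910 kg/d removed.
So the net sludge growth is P_X = 0.3404 × 2910 = 990.4 kg VSS/d.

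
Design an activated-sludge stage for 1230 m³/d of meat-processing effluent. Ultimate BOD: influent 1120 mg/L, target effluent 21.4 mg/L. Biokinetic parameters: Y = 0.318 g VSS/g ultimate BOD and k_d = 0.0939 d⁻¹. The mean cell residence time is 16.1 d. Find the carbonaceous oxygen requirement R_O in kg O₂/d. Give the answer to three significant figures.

Correct the yield for decay: Y_obs = Y/(1 + k_d θ_c) = 0.318 / (1 + 0.0939 × 16.1) = 0.318 / 2.512 = 0.1266.
Q·(S₀ − S) = 1230 × (1120 − 21.4) × 10⁻³ = 1351 kg/d removed.
Biomass synthesised: P_X = Y_obs × 1351 = 171.1 kg VSS/d.
R_O = Q·ΔS − 1.42 P_X = 1351 − 242.9 = 1108 kg O₂/d.

R_O ≈ 1110 kg O₂/d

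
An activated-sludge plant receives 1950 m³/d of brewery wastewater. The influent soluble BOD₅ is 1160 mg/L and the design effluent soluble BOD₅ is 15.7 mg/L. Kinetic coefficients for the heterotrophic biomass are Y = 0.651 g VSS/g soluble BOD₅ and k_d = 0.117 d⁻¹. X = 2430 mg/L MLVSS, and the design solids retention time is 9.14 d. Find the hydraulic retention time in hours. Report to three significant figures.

τ ≈ 32.5 h

Rearranging the biomass balance for a CMAS with decay, V = Y·Q·ΔS·θ_c / [X·(1+k_d θ_c)] = 0.651 × 1950 × (1160 − 15.7) × 9.14 / [2430 × (1 + 0.117 × 9.14)] = 1.33×10^7 / 5029 = 2640 m³.
Hydraulic retention time τ = V/Q = 2640 / 1950 = 1.354 d = 32.50 h.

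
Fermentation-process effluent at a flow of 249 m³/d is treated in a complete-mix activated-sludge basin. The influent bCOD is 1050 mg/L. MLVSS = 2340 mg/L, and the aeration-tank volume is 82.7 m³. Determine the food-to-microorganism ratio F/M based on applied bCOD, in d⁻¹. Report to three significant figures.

F/M ≈ 1.35 d⁻¹

Food-to-microorganism ratio F/M = Q S₀ / (V X) = 249 × 1050 / (82.70 × 2340) = 1.351 d⁻¹.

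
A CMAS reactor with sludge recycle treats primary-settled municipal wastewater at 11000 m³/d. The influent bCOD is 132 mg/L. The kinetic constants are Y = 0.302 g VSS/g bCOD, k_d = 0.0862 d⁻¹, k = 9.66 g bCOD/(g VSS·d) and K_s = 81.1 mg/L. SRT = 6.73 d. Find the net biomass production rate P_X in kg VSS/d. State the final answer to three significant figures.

Effluent substrate depends only on kinetics and SRT: S = K_s(1 + k_d θ_c) / [θ_c(Yk − k_d) − 1] = 81.1 × (1 + 0.0862 × 6.73) / [6.73 × (0.302 × 9.66 − 0.0862) − 1] = 128.1 / 18.05 = 7.098 mg/L.
Y_obs = Y / (1 + k_d θ_c) = 0.302 / (1 + 0.0862 × 6.73) = 0.302 / 1.580 = 0.1911.
Q·(S₀ − S) = 11000 × (132 − 7.10) × 10⁻³ = 1374 kg/d removed.
Biomass produced: P_X = Y_obs·Q·ΔS = 0.1911 × 1374 ≈ 262.6 kg VSS/d.

P_X ≈ 263 kg VSS/d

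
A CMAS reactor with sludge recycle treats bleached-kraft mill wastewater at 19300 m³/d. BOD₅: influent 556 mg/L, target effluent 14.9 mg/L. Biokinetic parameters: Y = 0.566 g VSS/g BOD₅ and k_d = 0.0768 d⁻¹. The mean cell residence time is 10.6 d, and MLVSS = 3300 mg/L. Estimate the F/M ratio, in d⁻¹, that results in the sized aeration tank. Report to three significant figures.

F/M ≈ 0.311 d⁻¹

Rearranging the biomass balance for a CMAS with decay, V = Y·Q·ΔS·θ_c / [X·(1+k_d θ_c)] = 0.566 × 19300 × (556 − 14.9) × 10.6 / [3300 × (1 + 0.0768 × 10.6)] = 6.27×10^7 / 5986 = 10466 m³.
F/M = Q·S₀ / (V·X) = 19300 × 556 / (10466 × 3300) = 0.3107 g BOD₅·(g VSS·d)⁻¹.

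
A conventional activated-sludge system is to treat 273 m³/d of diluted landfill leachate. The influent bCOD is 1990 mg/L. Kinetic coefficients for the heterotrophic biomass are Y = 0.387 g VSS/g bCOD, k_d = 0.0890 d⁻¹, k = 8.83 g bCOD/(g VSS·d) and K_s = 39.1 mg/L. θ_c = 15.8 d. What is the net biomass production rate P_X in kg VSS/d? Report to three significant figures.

P_X ≈ 87.3 kg VSS/d

Effluent substrate depends only on kinetics and SRT: S = K_s(1 + k_d θ_c) / [θ_c(Yk − k_d) − 1] = 39.1 × (1 + 0.0890 × 15.8) / [15.8 × (0.387 × 8.83 − 0.0890) − 1] = 94.08 / 51.59 = 1.824 mg/L.
Correct the yield for decay: Y_obs = Y/(1 + k_d θ_c) = 0.387 / (1 + 0.0890 × 15.8) = 0.387 / 2.406 = 0.1608.
Substrate removed = Q·(S₀ − S) = 273 m³/d × (1990 − 1.82) g/m³ = 5.43×10^5 g/d = 542.8 kg/d.
Net biomass production P_X = Y_obs × Q·(S₀ − S) = 0.1608 × 542.8 = 87.30 kg VSS/d.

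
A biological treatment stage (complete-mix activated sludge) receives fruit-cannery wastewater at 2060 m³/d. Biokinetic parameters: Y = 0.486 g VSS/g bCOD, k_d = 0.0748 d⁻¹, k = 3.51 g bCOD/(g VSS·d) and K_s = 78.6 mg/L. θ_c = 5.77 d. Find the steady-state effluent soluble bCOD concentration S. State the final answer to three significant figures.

Effluent substrate depends only on kinetics and SRT: S = K_s(1 + k_d θ_c) / [θ_c(Yk − k_d) − 1] = 78.6 × (1 + 0.0748 × 5.77) / [5.77 × (0.486 × 3.51 − 0.0748) − 1] = 112.5 / 8.411 = 13.38 mg/L.

S ≈ 13.4 mg/L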